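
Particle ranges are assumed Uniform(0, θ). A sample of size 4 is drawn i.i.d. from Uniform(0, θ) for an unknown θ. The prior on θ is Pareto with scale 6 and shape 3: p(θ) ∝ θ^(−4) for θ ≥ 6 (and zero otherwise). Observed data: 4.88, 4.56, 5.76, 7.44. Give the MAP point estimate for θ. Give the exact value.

The Uniform(0, θ) likelihood is θ^(−n) for θ ≥ max(xᵢ), zero otherwise. Here max(xᵢ) = 7.44.
Posterior ∝ θ^(−4) · θ^(−4) = θ^(−8) on θ ≥ max(6, 7.44) = 7.44.
This density is strictly decreasing in θ, so the posterior mode lies at the lower boundary of the support.

θ̂_MAP = 7.44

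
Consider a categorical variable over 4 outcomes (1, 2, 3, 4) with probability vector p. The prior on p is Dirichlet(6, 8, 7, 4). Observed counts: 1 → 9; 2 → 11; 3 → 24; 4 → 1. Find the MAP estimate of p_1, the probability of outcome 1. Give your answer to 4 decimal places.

MAP estimate: 0.2121

The posterior is Dirichlet(αᵢ + nᵢ) = Dirichlet(15, 19, 31, 5).
For a Dirichlet(a₁,…,a_K) with all aᵢ > 1, the mode has j-th component (aⱼ − 1)/(Σaᵢ − K).
Here Σaᵢ = 70 and K = 4, so p_1 = (15 − 1)/(70 − 4) = 14/66 ≈ 0.2121.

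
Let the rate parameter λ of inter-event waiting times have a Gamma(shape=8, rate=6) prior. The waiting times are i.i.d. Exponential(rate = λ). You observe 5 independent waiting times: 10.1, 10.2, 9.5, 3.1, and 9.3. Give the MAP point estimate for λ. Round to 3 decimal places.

λ̂_MAP = 0.249

The Exponential(rate=λ) likelihood is ∝ λ^n e^(−λΣtᵢ). Here n = 5 and Σtᵢ = 10.1 + 10.2 + 9.5 + 3.1 + 9.3 = 42.2.
Posterior ∝ λ^7e^(−6λ) · λ^5e^(−42.2λ) = λ^12e^(−48.2λ), i.e. Gamma(13, 48.2).
Mode = (a−1)/b = 12/48.2 ≈ 0.249.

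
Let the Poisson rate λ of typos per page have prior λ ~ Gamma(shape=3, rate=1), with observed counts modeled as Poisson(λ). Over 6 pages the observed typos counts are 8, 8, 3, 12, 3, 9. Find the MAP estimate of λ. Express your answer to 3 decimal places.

λ̂_MAP = 6.429

Σxᵢ = 8+8+3+12+3+9 = 43, with n = 6.
Posterior ∝ λ^2e^(−1λ) · λ^43e^(−6λ) = λ^45e^(−7λ), i.e. Gamma(shape=46, rate=7).
The mode of a Gamma(a, b) with a ≥ 1 (shape–rate) is (a−1)/b = 45/7 ≈ 6.429.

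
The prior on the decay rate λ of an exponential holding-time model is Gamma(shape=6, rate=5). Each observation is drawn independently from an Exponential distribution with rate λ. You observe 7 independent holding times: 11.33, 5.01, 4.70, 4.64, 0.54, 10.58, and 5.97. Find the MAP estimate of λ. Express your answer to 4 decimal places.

The Exponential(rate=λ) likelihood is ∝ λ^n e^(−λΣtᵢ). Here n = 7 and Σtᵢ = 11.33 + 5.01 + 4.70 + 4.64 + 0.54 + 10.58 + 5.97 = 42.77.
Posterior ∝ λ^5e^(−5λ) · λ^7e^(−42.77λ) = λ^12e^(−47.77λ), i.e. Gamma(13, 47.77).
Mode = (a−1)/b = 12/47.77 ≈ 0.2512.

λ̂_MAP = 0.2512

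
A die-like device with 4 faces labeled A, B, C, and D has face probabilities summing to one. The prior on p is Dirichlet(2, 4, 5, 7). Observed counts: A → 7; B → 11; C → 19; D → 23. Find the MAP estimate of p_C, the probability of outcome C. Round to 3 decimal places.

The posterior is Dirichlet(αᵢ + nᵢ) = Dirichlet(9, 15, 24, 30).
For a Dirichlet(a₁,…,a_K) with all aᵢ > 1, the mode has j-th component (aⱼ − 1)/(Σaᵢ − K).
Here Σaᵢ = 78 and K = 4, so p_C = (24 − 1)/(78 − 4) = 23/74 ≈ 0.311.

MAP estimate of p_C = 0.311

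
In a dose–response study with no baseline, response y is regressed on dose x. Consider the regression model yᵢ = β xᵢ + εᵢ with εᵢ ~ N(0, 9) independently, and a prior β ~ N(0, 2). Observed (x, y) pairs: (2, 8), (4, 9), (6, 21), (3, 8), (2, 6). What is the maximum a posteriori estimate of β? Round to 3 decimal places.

log p(β | y) = −Σ(yᵢ − βxᵢ)²/(2·9) − β²/(2·2) + const.
Setting the derivative to zero: Σxᵢ(yᵢ − βxᵢ)/9 − β/2 = 0, so β = Σxᵢyᵢ / (Σxᵢ² + σ²/τ²).
Σxᵢyᵢ = 2·8 + 4·9 + 6·21 + 3·8 + 2·6 = 214; Σxᵢ² = 69; σ²/τ² = 4.5.
β̂_MAP = 214 / (69 + 4.5) = 214/73.5 ≈ 2.912.

β̂_MAP = 2.912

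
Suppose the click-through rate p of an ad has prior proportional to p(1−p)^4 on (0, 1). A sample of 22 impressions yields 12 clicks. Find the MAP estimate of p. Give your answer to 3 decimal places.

p̂_MAP = 0.481

The prior density ∝ p(1−p)^4 is the kernel of Beta(2, 5).
Data: 12 successes in 22 trials. The binomial likelihood contributes p^12(1−p)^10, so the posterior is Beta(2+12, 5+10) = Beta(14, 15).
For Beta(a, b) with a, b > 1 the mode is (a−1)/(a+b−2) = 13/27 ≈ 0.481.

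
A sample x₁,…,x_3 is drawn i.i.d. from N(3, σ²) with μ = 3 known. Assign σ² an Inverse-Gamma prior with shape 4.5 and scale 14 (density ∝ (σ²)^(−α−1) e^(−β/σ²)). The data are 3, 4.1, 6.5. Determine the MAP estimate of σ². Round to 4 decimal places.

Sum of squared deviations about the known mean: SS = (3−3)² + (4.1−3)² + (6.5−3)² = 13.46.
The Normal likelihood contributes (σ²)^(−n/2) exp(−SS/(2σ²)), so the posterior is Inverse-Gamma(α + n/2, β + SS/2) = Inverse-Gamma(6, 20.73).
The mode of Inverse-Gamma(a, b) is b/(a+1) = 20.73/7 ≈ 2.9614.

σ̂²_MAP = 2.9614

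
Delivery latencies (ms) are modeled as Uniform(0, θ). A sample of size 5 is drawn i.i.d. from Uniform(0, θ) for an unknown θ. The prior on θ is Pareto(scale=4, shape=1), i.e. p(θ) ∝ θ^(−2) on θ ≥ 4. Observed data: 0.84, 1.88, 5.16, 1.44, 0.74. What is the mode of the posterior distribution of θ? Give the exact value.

The Uniform(0, θ) likelihood is θ^(−n) for θ ≥ max(xᵢ), zero otherwise. Here max(xᵢ) = 5.16.
Posterior ∝ θ^(−2) · θ^(−5) = θ^(−7) on θ ≥ max(4, 5.16) = 5.16.
This density is strictly decreasing in θ, so the posterior mode lies at the lower boundary of the support.

θ̂_MAP = 5.16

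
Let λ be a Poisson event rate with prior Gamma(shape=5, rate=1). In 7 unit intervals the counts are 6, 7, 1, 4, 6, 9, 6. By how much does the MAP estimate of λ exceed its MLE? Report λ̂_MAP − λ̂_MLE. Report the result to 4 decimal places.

MAP − MLE = -0.1964

Σxᵢ = 39. Posterior is Gamma(44, 8); MAP = (44−1)/8 = 43/8 ≈ 5.37500.
MLE = x̄ = 39/7 ≈ 5.57143.
Difference = 43/8 − 39/7 = -11/56 ≈ -0.1964.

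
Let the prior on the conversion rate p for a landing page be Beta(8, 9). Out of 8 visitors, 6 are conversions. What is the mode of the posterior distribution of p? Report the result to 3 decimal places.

Prior: Beta(8, 9).
Data: 6 successes in 8 trials. The binomial likelihood contributes p^6(1−p)^2, so the posterior is Beta(8+6, 9+2) = Beta(14, 11).
For Beta(a, b) with a, b > 1 the mode is (a−1)/(a+b−2) = 13/23 ≈ 0.565.

p̂_MAP = 0.565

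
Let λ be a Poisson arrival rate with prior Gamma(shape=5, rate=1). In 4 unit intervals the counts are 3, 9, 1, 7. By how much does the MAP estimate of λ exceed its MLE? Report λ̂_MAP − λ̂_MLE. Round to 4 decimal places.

Σxᵢ = 20. Posterior is Gamma(25, 5); MAP = (25−1)/5 = 24/5 ≈ 4.80000.
MLE = x̄ = 20/4 ≈ 5.00000.
Difference = 24/5 − 20/4 = -1/5 ≈ -0.2000.

MAP − MLE = -0.2000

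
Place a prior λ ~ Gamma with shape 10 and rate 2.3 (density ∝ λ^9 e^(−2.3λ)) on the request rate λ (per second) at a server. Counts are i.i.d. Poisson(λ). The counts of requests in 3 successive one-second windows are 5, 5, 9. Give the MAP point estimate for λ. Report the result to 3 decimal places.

λ̂_MAP = 5.283

Σxᵢ = 5+5+9 = 19, with n = 3.
Posterior ∝ λ^9e^(−2.3λ) · λ^19e^(−3λ) = λ^28e^(−5.3λ), i.e. Gamma(shape=29, rate=5.3).
The mode of a Gamma(a, b) with a ≥ 1 (shape–rate) is (a−1)/b = 28/5.3 ≈ 5.283.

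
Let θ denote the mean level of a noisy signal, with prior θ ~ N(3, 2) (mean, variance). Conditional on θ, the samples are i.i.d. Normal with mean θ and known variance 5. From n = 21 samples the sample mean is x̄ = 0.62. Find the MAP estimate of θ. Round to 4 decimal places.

n = 21, x̄ = 0.62.
For a Normal prior and Normal likelihood with known variance, the posterior is Normal; its mode equals its mean, the precision-weighted average.
Prior precision 1/σ₀² = 1/2 = 0.5; data precision n/σ² = 21/5 = 4.2.
θ̂ = (0.5·3 + 4.2·0.62) / (0.5 + 4.2) = 4.104/4.7 = 1026/1175 ≈ 0.8732.

θ̂_MAP = 0.8732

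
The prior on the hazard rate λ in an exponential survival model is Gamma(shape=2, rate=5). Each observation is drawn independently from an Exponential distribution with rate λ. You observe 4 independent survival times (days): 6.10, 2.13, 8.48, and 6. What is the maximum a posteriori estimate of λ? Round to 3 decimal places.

λ̂_MAP = 0.180

The Exponential(rate=λ) likelihood is ∝ λ^n e^(−λΣtᵢ). Here n = 4 and Σtᵢ = 6.10 + 2.13 + 8.48 + 6 = 22.71.
Posterior ∝ λe^(−5λ) · λ^4e^(−22.71λ) = λ^5e^(−27.71λ), i.e. Gamma(6, 27.71).
Mode = (a−1)/b = 5/27.71 ≈ 0.180.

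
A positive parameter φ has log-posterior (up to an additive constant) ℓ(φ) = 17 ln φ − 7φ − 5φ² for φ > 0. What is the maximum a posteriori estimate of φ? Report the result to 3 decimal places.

φ̂_MAP = 1.000

ℓ'(φ) = 17/φ − 7 − 10φ. Setting this to zero and multiplying by φ: 10φ² + 7φ − 17 = 0.
φ = (−7 + √(7² + 4·10·17)) / (2·10) = (−7 + √729) / 20 = (−7 + 27)/20 = 1.
ℓ''(φ) = −17/φ² − 10 < 0, confirming a maximum.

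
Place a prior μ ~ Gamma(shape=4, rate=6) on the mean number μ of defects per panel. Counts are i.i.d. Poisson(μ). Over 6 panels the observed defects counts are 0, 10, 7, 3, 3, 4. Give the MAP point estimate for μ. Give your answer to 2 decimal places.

μ̂_MAP = 2.50

Σxᵢ = 0+10+7+3+3+4 = 27, with n = 6.
Posterior ∝ μ^3e^(−6μ) · μ^27e^(−6μ) = μ^30e^(−12μ), i.e. Gamma(shape=31, rate=12).
The mode of a Gamma(a, b) with a ≥ 1 (shape–rate) is (a−1)/b = 30/12 ≈ 2.50.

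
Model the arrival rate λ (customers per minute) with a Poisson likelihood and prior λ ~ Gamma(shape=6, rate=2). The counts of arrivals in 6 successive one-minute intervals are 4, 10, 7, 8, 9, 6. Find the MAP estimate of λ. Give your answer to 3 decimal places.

λ̂_MAP = 6.125

Σxᵢ = 4+10+7+8+9+6 = 44, with n = 6.
Posterior ∝ λ^5e^(−2λ) · λ^44e^(−6λ) = λ^49e^(−8λ), i.e. Gamma(shape=50, rate=8).
The mode of a Gamma(a, b) with a ≥ 1 (shape–rate) is (a−1)/b = 49/8 ≈ 6.125.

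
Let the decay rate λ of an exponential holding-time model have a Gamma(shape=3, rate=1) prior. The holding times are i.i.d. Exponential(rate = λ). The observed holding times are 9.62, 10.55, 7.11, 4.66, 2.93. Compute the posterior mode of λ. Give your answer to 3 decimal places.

The Exponential(rate=λ) likelihood is ∝ λ^n e^(−λΣtᵢ). Here n = 5 and Σtᵢ = 9.62 + 10.55 + 7.11 + 4.66 + 2.93 = 34.87.
Posterior ∝ λ^2e^(−1λ) · λ^5e^(−34.87λ) = λ^7e^(−35.87λ), i.e. Gamma(8, 35.87).
Mode = (a−1)/b = 7/35.87 ≈ 0.195.

λ̂_MAP = 0.195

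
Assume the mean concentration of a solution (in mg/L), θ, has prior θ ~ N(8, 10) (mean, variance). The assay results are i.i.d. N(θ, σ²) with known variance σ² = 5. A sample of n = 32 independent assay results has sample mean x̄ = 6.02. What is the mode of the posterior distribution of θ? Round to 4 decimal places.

n = 32, x̄ = 6.02.
For a Normal prior and Normal likelihood with known variance, the posterior is Normal; its mode equals its mean, the precision-weighted average.
Prior precision 1/σ₀² = 1/10 = 0.1; data precision n/σ² = 32/5 = 6.4.
θ̂ = (0.1·8 + 6.4·6.02) / (0.1 + 6.4) = 39.328/6.5 = 9832/1625 ≈ 6.0505.

θ̂_MAP = 6.0505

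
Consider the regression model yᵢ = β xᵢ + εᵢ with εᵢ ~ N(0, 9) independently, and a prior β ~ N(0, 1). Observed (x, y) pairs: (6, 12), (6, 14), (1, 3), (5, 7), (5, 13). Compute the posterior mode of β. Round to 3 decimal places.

log p(β | y) = −Σ(yᵢ − βxᵢ)²/(2·9) − β²/(2·1) + const.
Setting the derivative to zero: Σxᵢ(yᵢ − βxᵢ)/9 − β/1 = 0, so β = Σxᵢyᵢ / (Σxᵢ² + σ²/τ²).
Σxᵢyᵢ = 6·12 + 6·14 + 1·3 + 5·7 + 5·13 = 259; Σxᵢ² = 123; σ²/τ² = 9.
β̂_MAP = 259 / (123 + 9) = 259/132 ≈ 1.962.

β̂_MAP = 1.962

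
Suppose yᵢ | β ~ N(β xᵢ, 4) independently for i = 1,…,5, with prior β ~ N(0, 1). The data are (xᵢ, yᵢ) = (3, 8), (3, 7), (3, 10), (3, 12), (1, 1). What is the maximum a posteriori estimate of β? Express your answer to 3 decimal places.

β̂_MAP = 2.732

log p(β | y) = −Σ(yᵢ − βxᵢ)²/(2·4) − β²/(2·1) + const.
Setting the derivative to zero: Σxᵢ(yᵢ − βxᵢ)/4 − β/1 = 0, so β = Σxᵢyᵢ / (Σxᵢ² + σ²/τ²).
Σxᵢyᵢ = 3·8 + 3·7 + 3·10 + 3·12 + 1·1 = 112; Σxᵢ² = 37; σ²/τ² = 4.
β̂_MAP = 112 / (37 + 4) = 112/41 ≈ 2.732.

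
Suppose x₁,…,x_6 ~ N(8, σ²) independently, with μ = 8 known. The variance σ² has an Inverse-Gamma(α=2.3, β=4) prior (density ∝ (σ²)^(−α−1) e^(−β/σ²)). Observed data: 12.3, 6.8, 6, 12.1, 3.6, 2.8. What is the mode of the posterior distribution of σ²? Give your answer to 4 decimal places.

σ̂²_MAP = 7.5508

Sum of squared deviations about the known mean: SS = (12.3−8)² + (6.8−8)² + (6−8)² + (12.1−8)² + (3.6−8)² + (2.8−8)² = 87.14.
The Normal likelihood contributes (σ²)^(−n/2) exp(−SS/(2σ²)), so the posterior is Inverse-Gamma(α + n/2, β + SS/2) = Inverse-Gamma(5.3, 47.57).
The mode of Inverse-Gamma(a, b) is b/(a+1) = 47.57/6.3 ≈ 7.5508.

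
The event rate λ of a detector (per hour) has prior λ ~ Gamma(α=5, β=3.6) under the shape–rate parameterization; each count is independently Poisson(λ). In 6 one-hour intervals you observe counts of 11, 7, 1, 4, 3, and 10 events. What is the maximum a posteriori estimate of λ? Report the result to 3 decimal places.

Σxᵢ = 11+7+1+4+3+10 = 36, with n = 6.
Posterior ∝ λ^4e^(−3.6λ) · λ^36e^(−6λ) = λ^40e^(−9.6λ), i.e. Gamma(shape=41, rate=9.6).
The mode of a Gamma(a, b) with a ≥ 1 (shape–rate) is (a−1)/b = 40/9.6 ≈ 4.167.

λ̂_MAP = 4.167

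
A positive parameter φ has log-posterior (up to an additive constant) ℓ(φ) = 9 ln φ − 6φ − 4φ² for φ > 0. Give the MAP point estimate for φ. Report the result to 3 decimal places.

ℓ'(φ) = 9/φ − 6 − 8φ. Setting this to zero and multiplying by φ: 8φ² + 6φ − 9 = 0.
φ = (−6 + √(6² + 4·8·9)) / (2·8) = (−6 + √324) / 16 = (−6 + 18)/16 = 3/4.
ℓ''(φ) = −9/φ² − 8 < 0, confirming a maximum.

φ̂_MAP = 0.750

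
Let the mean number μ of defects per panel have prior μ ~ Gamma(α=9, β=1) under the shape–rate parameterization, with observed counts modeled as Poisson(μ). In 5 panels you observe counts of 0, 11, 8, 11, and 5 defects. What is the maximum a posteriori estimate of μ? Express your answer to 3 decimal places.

μ̂_MAP = 7.167

Σxᵢ = 0+11+8+11+5 = 35, with n = 5.
Posterior ∝ μ^8e^(−1μ) · μ^35e^(−5μ) = μ^43e^(−6μ), i.e. Gamma(shape=44, rate=6).
The mode of a Gamma(a, b) with a ≥ 1 (shape–rate) is (a−1)/b = 43/6 ≈ 7.167.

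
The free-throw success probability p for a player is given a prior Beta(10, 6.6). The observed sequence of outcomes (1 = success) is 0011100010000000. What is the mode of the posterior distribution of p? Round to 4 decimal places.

Prior: Beta(10, 6.6).
Data: 4 successes in 16 trials (from the sequence). The binomial likelihood contributes p^4(1−p)^12, so the posterior is Beta(10+4, 6.6+12) = Beta(14, 18.6).
For Beta(a, b) with a, b > 1 the mode is (a−1)/(a+b−2) = 13/30.6 ≈ 0.4248.

p̂_MAP = 0.4248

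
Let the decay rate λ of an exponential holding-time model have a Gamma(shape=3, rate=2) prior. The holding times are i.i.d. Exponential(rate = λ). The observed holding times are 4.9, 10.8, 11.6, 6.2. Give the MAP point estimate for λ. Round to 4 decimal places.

λ̂_MAP = 0.1690

The Exponential(rate=λ) likelihood is ∝ λ^n e^(−λΣtᵢ). Here n = 4 and Σtᵢ = 4.9 + 10.8 + 11.6 + 6.2 = 33.5.
Posterior ∝ λ^2e^(−2λ) · λ^4e^(−33.5λ) = λ^6e^(−35.5λ), i.e. Gamma(7, 35.5).
Mode = (a−1)/b = 6/35.5 ≈ 0.1690.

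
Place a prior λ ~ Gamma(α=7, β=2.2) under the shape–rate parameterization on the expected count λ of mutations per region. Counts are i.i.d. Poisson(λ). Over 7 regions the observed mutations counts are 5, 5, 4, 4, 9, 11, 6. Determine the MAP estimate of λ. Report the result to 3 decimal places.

Σxᵢ = 5+5+4+4+9+11+6 = 44, with n = 7.
Posterior ∝ λ^6e^(−2.2λ) · λ^44e^(−7λ) = λ^50e^(−9.2λ), i.e. Gamma(shape=51, rate=9.2).
The mode of a Gamma(a, b) with a ≥ 1 (shape–rate) is (a−1)/b = 50/9.2 ≈ 5.435.

λ̂_MAP = 5.435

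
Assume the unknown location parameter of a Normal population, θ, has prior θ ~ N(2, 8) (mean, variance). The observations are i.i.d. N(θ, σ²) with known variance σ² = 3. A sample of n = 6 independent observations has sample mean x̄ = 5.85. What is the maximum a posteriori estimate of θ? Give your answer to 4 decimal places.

n = 6, x̄ = 5.85.
For a Normal prior and Normal likelihood with known variance, the posterior is Normal; its mode equals its mean, the precision-weighted average.
Prior precision 1/σ₀² = 1/8 = 0.125; data precision n/σ² = 6/3 = 2.
θ̂ = (0.125·2 + 2·5.85) / (0.125 + 2) = 11.95/2.125 = 478/85 ≈ 5.6235.

θ̂_MAP = 5.6235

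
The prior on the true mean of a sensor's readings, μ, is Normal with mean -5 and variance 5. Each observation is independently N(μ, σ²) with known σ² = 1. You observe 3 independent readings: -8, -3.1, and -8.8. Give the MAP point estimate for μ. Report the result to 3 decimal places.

μ̂_MAP = -6.531

n = 3; x̄ = ((-8) + (-3.1) + (-8.8))/3 = -19.9/3 = -199/30 ≈ -6.6333.
For a Normal prior and Normal likelihood with known variance, the posterior is Normal; its mode equals its mean, the precision-weighted average.
Prior precision 1/σ₀² = 1/5 = 0.2; data precision n/σ² = 3/1 = 3.
μ̂ = (0.2·(-5) + 3·(-199/30)) / (0.2 + 3) = (-20.9)/3.2 = -6.53125 ≈ -6.531.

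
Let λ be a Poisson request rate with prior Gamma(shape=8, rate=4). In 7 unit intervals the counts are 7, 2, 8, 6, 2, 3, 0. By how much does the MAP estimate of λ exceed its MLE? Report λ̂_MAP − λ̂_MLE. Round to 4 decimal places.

Σxᵢ = 28. Posterior is Gamma(36, 11); MAP = (36−1)/11 = 35/11 ≈ 3.18182.
MLE = x̄ = 28/7 ≈ 4.00000.
Difference = 35/11 − 28/7 = -9/11 ≈ -0.8182.

MAP − MLE = -0.8182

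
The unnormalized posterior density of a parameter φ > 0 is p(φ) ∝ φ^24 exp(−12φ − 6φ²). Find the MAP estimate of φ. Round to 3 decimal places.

φ̂_MAP = 1.000

ℓ'(φ) = 24/φ − 12 − 12φ. Setting this to zero and multiplying by φ: 12φ² + 12φ − 24 = 0.
φ = (−12 + √(12² + 4·12·24)) / (2·12) = (−12 + √1296) / 24 = (−12 + 36)/24 = 1.
ℓ''(φ) = −24/φ² − 12 < 0, confirming a maximum.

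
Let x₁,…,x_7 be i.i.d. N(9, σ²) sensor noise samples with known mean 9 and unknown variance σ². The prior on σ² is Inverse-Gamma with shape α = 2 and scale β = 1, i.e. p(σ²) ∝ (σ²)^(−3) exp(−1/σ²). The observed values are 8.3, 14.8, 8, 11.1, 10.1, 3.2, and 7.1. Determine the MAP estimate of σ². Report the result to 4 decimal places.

σ̂²_MAP = 6.1538

Sum of squared deviations about the known mean: SS = (8.3−9)² + (14.8−9)² + (8−9)² + (11.1−9)² + (10.1−9)² + (3.2−9)² + (7.1−9)² = 78.
The Normal likelihood contributes (σ²)^(−n/2) exp(−SS/(2σ²)), so the posterior is Inverse-Gamma(α + n/2, β + SS/2) = Inverse-Gamma(5.5, 40).
The mode of Inverse-Gamma(a, b) is b/(a+1) = 40/6.5 ≈ 6.1538.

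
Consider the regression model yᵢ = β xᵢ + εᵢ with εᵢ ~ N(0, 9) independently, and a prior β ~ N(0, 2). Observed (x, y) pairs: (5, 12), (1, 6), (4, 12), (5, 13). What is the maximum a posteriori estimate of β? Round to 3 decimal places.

log p(β | y) = −Σ(yᵢ − βxᵢ)²/(2·9) − β²/(2·2) + const.
Setting the derivative to zero: Σxᵢ(yᵢ − βxᵢ)/9 − β/2 = 0, so β = Σxᵢyᵢ / (Σxᵢ² + σ²/τ²).
Σxᵢyᵢ = 5·12 + 1·6 + 4·12 + 5·13 = 179; Σxᵢ² = 67; σ²/τ² = 4.5.
β̂_MAP = 179 / (67 + 4.5) = 179/71.5 ≈ 2.503.

β̂_MAP = 2.503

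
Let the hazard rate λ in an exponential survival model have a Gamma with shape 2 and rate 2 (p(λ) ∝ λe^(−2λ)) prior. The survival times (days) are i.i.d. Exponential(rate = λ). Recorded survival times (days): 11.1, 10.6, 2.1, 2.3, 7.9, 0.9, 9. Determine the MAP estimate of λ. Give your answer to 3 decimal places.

The Exponential(rate=λ) likelihood is ∝ λ^n e^(−λΣtᵢ). Here n = 7 and Σtᵢ = 11.1 + 10.6 + 2.1 + 2.3 + 7.9 + 0.9 + 9 = 43.9.
Posterior ∝ λe^(−2λ) · λ^7e^(−43.9λ) = λ^8e^(−45.9λ), i.e. Gamma(9, 45.9).
Mode = (a−1)/b = 8/45.9 ≈ 0.174.

λ̂_MAP = 0.174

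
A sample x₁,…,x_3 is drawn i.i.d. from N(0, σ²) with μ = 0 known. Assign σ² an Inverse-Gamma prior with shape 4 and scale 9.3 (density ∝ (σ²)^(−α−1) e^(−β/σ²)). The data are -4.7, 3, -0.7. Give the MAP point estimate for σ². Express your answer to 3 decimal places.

Sum of squared deviations about the known mean: SS = (-4.7−0)² + (3−0)² + (-0.7−0)² = 31.58.
The Normal likelihood contributes (σ²)^(−n/2) exp(−SS/(2σ²)), so the posterior is Inverse-Gamma(α + n/2, β + SS/2) = Inverse-Gamma(5.5, 25.09).
The mode of Inverse-Gamma(a, b) is b/(a+1) = 25.09/6.5 ≈ 3.860.

σ̂²_MAP = 3.860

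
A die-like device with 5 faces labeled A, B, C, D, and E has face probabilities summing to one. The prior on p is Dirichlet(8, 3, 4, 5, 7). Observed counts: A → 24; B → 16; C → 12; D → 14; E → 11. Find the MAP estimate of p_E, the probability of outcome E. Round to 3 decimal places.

The posterior is Dirichlet(αᵢ + nᵢ) = Dirichlet(32, 19, 16, 19, 18).
For a Dirichlet(a₁,…,a_K) with all aᵢ > 1, the mode has j-th component (aⱼ − 1)/(Σaᵢ − K).
Here Σaᵢ = 104 and K = 5, so p_E = (18 − 1)/(104 − 5) = 17/99 ≈ 0.172.

MAP estimate of p_E = 0.172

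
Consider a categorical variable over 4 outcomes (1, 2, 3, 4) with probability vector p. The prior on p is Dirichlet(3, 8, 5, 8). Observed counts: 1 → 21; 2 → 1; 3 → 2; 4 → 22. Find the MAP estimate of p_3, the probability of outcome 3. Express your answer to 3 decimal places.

The posterior is Dirichlet(αᵢ + nᵢ) = Dirichlet(24, 9, 7, 30).
For a Dirichlet(a₁,…,a_K) with all aᵢ > 1, the mode has j-th component (aⱼ − 1)/(Σaᵢ − K).
Here Σaᵢ = 70 and K = 4, so p_3 = (7 − 1)/(70 − 4) = 6/66 ≈ 0.091.

MAP estimate: 0.091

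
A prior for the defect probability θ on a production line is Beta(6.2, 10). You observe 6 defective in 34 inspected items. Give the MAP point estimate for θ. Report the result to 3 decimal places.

θ̂_MAP = 0.232

Prior: Beta(6.2, 10).
Data: 6 successes in 34 trials. The binomial likelihood contributes θ^6(1−θ)^28, so the posterior is Beta(6.2+6, 10+28) = Beta(12.2, 38).
For Beta(a, b) with a, b > 1 the mode is (a−1)/(a+b−2) = 11.2/48.2 ≈ 0.232.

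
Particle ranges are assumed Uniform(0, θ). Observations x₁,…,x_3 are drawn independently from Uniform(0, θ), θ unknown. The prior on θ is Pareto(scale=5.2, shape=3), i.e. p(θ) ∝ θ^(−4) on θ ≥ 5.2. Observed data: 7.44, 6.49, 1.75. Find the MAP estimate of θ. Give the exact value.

θ̂_MAP = 7.44

The Uniform(0, θ) likelihood is θ^(−n) for θ ≥ max(xᵢ), zero otherwise. Here max(xᵢ) = 7.44.
Posterior ∝ θ^(−4) · θ^(−3) = θ^(−7) on θ ≥ max(5.2, 7.44) = 7.44.
This density is strictly decreasing in θ, so the posterior mode lies at the lower boundary of the support.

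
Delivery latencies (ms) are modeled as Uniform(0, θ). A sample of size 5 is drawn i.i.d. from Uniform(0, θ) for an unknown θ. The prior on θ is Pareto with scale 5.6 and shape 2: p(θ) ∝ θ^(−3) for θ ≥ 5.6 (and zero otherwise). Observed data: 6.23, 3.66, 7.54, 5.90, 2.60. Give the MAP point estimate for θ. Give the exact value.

The Uniform(0, θ) likelihood is θ^(−n) for θ ≥ max(xᵢ), zero otherwise. Here max(xᵢ) = 7.54.
Posterior ∝ θ^(−3) · θ^(−5) = θ^(−8) on θ ≥ max(5.6, 7.54) = 7.54.
This density is strictly decreasing in θ, so the posterior mode lies at the lower boundary of the support.

θ̂_MAP = 7.54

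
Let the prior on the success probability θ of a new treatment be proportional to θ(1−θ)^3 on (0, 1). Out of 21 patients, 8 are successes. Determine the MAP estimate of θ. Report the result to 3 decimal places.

The prior density ∝ θ(1−θ)^3 is the kernel of Beta(2, 4).
Data: 8 successes in 21 trials. The binomial likelihood contributes θ^8(1−θ)^13, so the posterior is Beta(2+8, 4+13) = Beta(10, 17).
For Beta(a, b) with a, b > 1 the mode is (a−1)/(a+b−2) = 9/25 ≈ 0.360.

θ̂_MAP = 0.360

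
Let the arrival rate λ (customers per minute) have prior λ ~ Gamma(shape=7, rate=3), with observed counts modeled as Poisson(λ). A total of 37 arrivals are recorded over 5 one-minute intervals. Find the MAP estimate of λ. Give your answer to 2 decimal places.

Σxᵢ = 37, n = 5.
Posterior ∝ λ^6e^(−3λ) · λ^37e^(−5λ) = λ^43e^(−8λ), i.e. Gamma(shape=44, rate=8).
The mode of a Gamma(a, b) with a ≥ 1 (shape–rate) is (a−1)/b = 43/8 ≈ 5.38.

λ̂_MAP = 5.38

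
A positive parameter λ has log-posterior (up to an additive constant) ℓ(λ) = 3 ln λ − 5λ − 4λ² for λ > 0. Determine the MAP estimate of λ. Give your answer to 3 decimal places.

λ̂_MAP = 0.375

ℓ'(λ) = 3/λ − 5 − 8λ. Setting this to zero and multiplying by λ: 8λ² + 5λ − 3 = 0.
λ = (−5 + √(5² + 4·8·3)) / (2·8) = (−5 + √121) / 16 = (−5 + 11)/16 = 3/8.
ℓ''(λ) = −3/λ² − 8 < 0, confirming a maximum.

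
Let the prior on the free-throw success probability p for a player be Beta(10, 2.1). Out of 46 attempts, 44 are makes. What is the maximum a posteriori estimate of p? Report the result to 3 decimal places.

Prior: Beta(10, 2.1).
Data: 44 successes in 46 trials. The binomial likelihood contributes p^44(1−p)^2, so the posterior is Beta(10+44, 2.1+2) = Beta(54, 4.1).
For Beta(a, b) with a, b > 1 the mode is (a−1)/(a+b−2) = 53/56.1 ≈ 0.945.

p̂_MAP = 0.945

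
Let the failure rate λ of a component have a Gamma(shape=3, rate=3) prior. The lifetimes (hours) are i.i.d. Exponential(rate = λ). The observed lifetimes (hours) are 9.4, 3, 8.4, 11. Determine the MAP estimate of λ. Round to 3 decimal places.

The Exponential(rate=λ) likelihood is ∝ λ^n e^(−λΣtᵢ). Here n = 4 and Σtᵢ = 9.4 + 3 + 8.4 + 11 = 31.8.
Posterior ∝ λ^2e^(−3λ) · λ^4e^(−31.8λ) = λ^6e^(−34.8λ), i.e. Gamma(7, 34.8).
Mode = (a−1)/b = 6/34.8 ≈ 0.172.

λ̂_MAP = 0.172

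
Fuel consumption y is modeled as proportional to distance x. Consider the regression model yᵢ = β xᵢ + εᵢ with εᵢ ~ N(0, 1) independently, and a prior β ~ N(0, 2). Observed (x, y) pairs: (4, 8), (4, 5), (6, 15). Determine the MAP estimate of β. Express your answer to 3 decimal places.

log p(β | y) = −Σ(yᵢ − βxᵢ)²/(2·1) − β²/(2·2) + const.
Setting the derivative to zero: Σxᵢ(yᵢ − βxᵢ)/1 − β/2 = 0, so β = Σxᵢyᵢ / (Σxᵢ² + σ²/τ²).
Σxᵢyᵢ = 4·8 + 4·5 + 6·15 = 142; Σxᵢ² = 68; σ²/τ² = 0.5.
β̂_MAP = 142 / (68 + 0.5) = 142/68.5 ≈ 2.073.

β̂_MAP = 2.073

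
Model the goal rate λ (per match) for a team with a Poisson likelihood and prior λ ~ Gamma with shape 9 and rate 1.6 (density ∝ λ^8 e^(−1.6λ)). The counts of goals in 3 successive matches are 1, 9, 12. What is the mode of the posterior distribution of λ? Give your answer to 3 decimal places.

λ̂_MAP = 6.522

Σxᵢ = 1+9+12 = 22, with n = 3.
Posterior ∝ λ^8e^(−1.6λ) · λ^22e^(−3λ) = λ^30e^(−4.6λ), i.e. Gamma(shape=31, rate=4.6).
The mode of a Gamma(a, b) with a ≥ 1 (shape–rate) is (a−1)/b = 30/4.6 ≈ 6.522.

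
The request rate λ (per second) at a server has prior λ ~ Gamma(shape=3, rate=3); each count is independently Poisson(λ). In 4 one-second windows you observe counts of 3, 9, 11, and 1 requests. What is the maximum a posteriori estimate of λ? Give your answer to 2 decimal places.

Σxᵢ = 3+9+11+1 = 24, with n = 4.
Posterior ∝ λ^2e^(−3λ) · λ^24e^(−4λ) = λ^26e^(−7λ), i.e. Gamma(shape=27, rate=7).
The mode of a Gamma(a, b) with a ≥ 1 (shape–rate) is (a−1)/b = 26/7 ≈ 3.71.

λ̂_MAP = 3.71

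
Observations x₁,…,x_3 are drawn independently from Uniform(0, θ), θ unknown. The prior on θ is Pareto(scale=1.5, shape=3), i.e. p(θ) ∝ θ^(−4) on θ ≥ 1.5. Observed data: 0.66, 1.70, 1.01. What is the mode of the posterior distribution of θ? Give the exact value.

θ̂_MAP = 1.70

The Uniform(0, θ) likelihood is θ^(−n) for θ ≥ max(xᵢ), zero otherwise. Here max(xᵢ) = 1.70.
Posterior ∝ θ^(−4) · θ^(−3) = θ^(−7) on θ ≥ max(1.5, 1.70) = 1.70.
This density is strictly decreasing in θ, so the posterior mode lies at the lower boundary of the support.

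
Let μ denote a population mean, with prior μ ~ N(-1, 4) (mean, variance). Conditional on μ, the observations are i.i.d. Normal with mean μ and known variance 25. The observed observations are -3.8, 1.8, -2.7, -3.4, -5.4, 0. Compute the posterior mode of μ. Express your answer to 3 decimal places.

μ̂_MAP = -1.612

n = 6; x̄ = ((-3.8) + 1.8 + (-2.7) + (-3.4) + (-5.4) + 0)/6 = -13.5/6 = -2.25.
For a Normal prior and Normal likelihood with known variance, the posterior is Normal; its mode equals its mean, the precision-weighted average.
Prior precision 1/σ₀² = 1/4 = 0.25; data precision n/σ² = 6/25 = 0.24.
μ̂ = (0.25·(-1) + 0.24·(-2.25)) / (0.25 + 0.24) = (-0.79)/0.49 = -79/49 ≈ -1.612.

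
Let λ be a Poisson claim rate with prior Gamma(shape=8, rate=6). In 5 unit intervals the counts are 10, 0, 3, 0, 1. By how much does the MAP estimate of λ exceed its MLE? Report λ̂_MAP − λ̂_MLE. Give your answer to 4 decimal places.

Σxᵢ = 14. Posterior is Gamma(22, 11); MAP = (22−1)/11 = 21/11 ≈ 1.90909.
MLE = x̄ = 14/5 ≈ 2.80000.
Difference = 21/11 − 14/5 = -49/55 ≈ -0.8909.

MAP − MLE = -0.8909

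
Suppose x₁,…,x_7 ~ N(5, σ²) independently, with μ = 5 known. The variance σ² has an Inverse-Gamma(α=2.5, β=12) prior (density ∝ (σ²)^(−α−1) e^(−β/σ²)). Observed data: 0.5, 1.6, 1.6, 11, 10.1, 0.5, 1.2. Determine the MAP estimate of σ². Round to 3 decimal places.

σ̂²_MAP = 11.719

Sum of squared deviations about the known mean: SS = (0.5−5)² + (1.6−5)² + (1.6−5)² + (11−5)² + (10.1−5)² + (0.5−5)² + (1.2−5)² = 140.07.
The Normal likelihood contributes (σ²)^(−n/2) exp(−SS/(2σ²)), so the posterior is Inverse-Gamma(α + n/2, β + SS/2) = Inverse-Gamma(6, 82.035).
The mode of Inverse-Gamma(a, b) is b/(a+1) = 82.035/7 ≈ 11.719.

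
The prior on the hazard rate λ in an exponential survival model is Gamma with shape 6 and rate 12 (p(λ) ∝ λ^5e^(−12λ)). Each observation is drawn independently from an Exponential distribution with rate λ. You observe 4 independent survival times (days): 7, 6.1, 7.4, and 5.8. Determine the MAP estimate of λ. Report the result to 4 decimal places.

The Exponential(rate=λ) likelihood is ∝ λ^n e^(−λΣtᵢ). Here n = 4 and Σtᵢ = 7 + 6.1 + 7.4 + 5.8 = 26.3.
Posterior ∝ λ^5e^(−12λ) · λ^4e^(−26.3λ) = λ^9e^(−38.3λ), i.e. Gamma(10, 38.3).
Mode = (a−1)/b = 9/38.3 ≈ 0.2350.

λ̂_MAP = 0.2350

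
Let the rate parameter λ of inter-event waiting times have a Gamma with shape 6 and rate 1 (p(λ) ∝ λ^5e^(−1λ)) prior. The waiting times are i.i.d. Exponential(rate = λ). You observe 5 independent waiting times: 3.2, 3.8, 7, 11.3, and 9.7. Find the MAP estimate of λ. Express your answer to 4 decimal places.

The Exponential(rate=λ) likelihood is ∝ λ^n e^(−λΣtᵢ). Here n = 5 and Σtᵢ = 3.2 + 3.8 + 7 + 11.3 + 9.7 = 35.
Posterior ∝ λ^5e^(−1λ) · λ^5e^(−35λ) = λ^10e^(−36λ), i.e. Gamma(11, 36).
Mode = (a−1)/b = 10/36 ≈ 0.2778.

λ̂_MAP = 0.2778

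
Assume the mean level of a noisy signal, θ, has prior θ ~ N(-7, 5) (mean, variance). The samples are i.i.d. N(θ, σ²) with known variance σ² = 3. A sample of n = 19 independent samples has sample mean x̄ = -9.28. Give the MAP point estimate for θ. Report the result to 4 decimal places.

n = 19, x̄ = -9.28.
For a Normal prior and Normal likelihood with known variance, the posterior is Normal; its mode equals its mean, the precision-weighted average.
Prior precision 1/σ₀² = 1/5 = 0.2; data precision n/σ² = 19/3.
θ̂ = (0.2·(-7) + (19/3)·(-9.28)) / (0.2 + 19/3) = (-4513/75)/(98/15) = -4513/490 ≈ -9.2102.

θ̂_MAP = -9.2102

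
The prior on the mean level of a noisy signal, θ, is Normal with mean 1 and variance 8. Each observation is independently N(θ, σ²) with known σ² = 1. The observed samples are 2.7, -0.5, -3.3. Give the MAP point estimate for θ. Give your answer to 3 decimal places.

θ̂_MAP = -0.312

n = 3; x̄ = (2.7 + (-0.5) + (-3.3))/3 = -1.1/3 = -11/30 ≈ -0.3667.
For a Normal prior and Normal likelihood with known variance, the posterior is Normal; its mode equals its mean, the precision-weighted average.
Prior precision 1/σ₀² = 1/8 = 0.125; data precision n/σ² = 3/1 = 3.
θ̂ = (0.125·1 + 3·(-11/30)) / (0.125 + 3) = (-0.975)/3.125 = -0.312.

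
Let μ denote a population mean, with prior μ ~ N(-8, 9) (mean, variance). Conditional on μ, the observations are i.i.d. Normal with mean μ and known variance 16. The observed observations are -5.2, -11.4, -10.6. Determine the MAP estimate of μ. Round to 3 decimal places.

μ̂_MAP = -8.670

n = 3; x̄ = ((-5.2) + (-11.4) + (-10.6))/3 = -27.2/3 = -136/15 ≈ -9.0667.
For a Normal prior and Normal likelihood with known variance, the posterior is Normal; its mode equals its mean, the precision-weighted average.
Prior precision 1/σ₀² = 1/9; data precision n/σ² = 3/16 = 0.1875.
μ̂ = ((1/9)·(-8) + 0.1875·(-136/15)) / (1/9 + 0.1875) = (-233/90)/(43/144) = -1864/215 ≈ -8.670.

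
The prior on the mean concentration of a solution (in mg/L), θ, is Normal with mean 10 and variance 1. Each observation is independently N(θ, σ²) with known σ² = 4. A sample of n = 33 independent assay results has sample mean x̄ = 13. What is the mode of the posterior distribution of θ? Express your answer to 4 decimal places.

θ̂_MAP = 12.6757

n = 33, x̄ = 13.
For a Normal prior and Normal likelihood with known variance, the posterior is Normal; its mode equals its mean, the precision-weighted average.
Prior precision 1/σ₀² = 1/1 = 1; data precision n/σ² = 33/4 = 8.25.
θ̂ = (1·10 + 8.25·13) / (1 + 8.25) = 117.25/9.25 = 469/37 ≈ 12.6757.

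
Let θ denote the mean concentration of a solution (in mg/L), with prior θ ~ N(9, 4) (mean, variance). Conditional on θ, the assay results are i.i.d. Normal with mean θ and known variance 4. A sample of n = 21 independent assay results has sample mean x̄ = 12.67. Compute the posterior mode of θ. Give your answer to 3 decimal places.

θ̂_MAP = 12.503

n = 21, x̄ = 12.67.
For a Normal prior and Normal likelihood with known variance, the posterior is Normal; its mode equals its mean, the precision-weighted average.
Prior precision 1/σ₀² = 1/4 = 0.25; data precision n/σ² = 21/4 = 5.25.
θ̂ = (0.25·9 + 5.25·12.67) / (0.25 + 5.25) = 68.7675/5.5 = 27507/2200 ≈ 12.503.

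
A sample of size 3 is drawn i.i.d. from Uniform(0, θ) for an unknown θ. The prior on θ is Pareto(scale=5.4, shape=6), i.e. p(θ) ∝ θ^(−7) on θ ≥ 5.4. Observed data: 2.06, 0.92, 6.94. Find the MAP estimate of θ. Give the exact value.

θ̂_MAP = 6.94

The Uniform(0, θ) likelihood is θ^(−n) for θ ≥ max(xᵢ), zero otherwise. Here max(xᵢ) = 6.94.
Posterior ∝ θ^(−7) · θ^(−3) = θ^(−10) on θ ≥ max(5.4, 6.94) = 6.94.
This density is strictly decreasing in θ, so the posterior mode lies at the lower boundary of the support.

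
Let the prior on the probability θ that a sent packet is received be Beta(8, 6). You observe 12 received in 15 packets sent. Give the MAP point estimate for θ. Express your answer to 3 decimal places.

θ̂_MAP = 0.704

Prior: Beta(8, 6).
Data: 12 successes in 15 trials. The binomial likelihood contributes θ^12(1−θ)^3, so the posterior is Beta(8+12, 6+3) = Beta(20, 9).
For Beta(a, b) with a, b > 1 the mode is (a−1)/(a+b−2) = 19/27 ≈ 0.704.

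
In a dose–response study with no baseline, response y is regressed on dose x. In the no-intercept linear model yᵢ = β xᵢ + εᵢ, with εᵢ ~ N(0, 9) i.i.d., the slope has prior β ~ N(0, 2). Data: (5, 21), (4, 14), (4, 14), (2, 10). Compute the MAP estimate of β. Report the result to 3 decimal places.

log p(β | y) = −Σ(yᵢ − βxᵢ)²/(2·9) − β²/(2·2) + const.
Setting the derivative to zero: Σxᵢ(yᵢ − βxᵢ)/9 − β/2 = 0, so β = Σxᵢyᵢ / (Σxᵢ² + σ²/τ²).
Σxᵢyᵢ = 5·21 + 4·14 + 4·14 + 2·10 = 237; Σxᵢ² = 61; σ²/τ² = 4.5.
β̂_MAP = 237 / (61 + 4.5) = 237/65.5 ≈ 3.618.

β̂_MAP = 3.618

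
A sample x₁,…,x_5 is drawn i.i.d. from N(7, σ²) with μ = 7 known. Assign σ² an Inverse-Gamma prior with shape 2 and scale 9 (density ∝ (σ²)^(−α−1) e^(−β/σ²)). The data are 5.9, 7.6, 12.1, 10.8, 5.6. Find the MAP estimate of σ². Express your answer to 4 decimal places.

Sum of squared deviations about the known mean: SS = (5.9−7)² + (7.6−7)² + (12.1−7)² + (10.8−7)² + (5.6−7)² = 43.98.
The Normal likelihood contributes (σ²)^(−n/2) exp(−SS/(2σ²)), so the posterior is Inverse-Gamma(α + n/2, β + SS/2) = Inverse-Gamma(4.5, 30.99).
The mode of Inverse-Gamma(a, b) is b/(a+1) = 30.99/5.5 ≈ 5.6345.

σ̂²_MAP = 5.6345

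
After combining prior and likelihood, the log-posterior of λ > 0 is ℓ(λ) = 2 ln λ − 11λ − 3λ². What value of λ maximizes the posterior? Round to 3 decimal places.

λ̂_MAP = 0.167

ℓ'(λ) = 2/λ − 11 − 6λ. Setting this to zero and multiplying by λ: 6λ² + 11λ − 2 = 0.
λ = (−11 + √(11² + 4·6·2)) / (2·6) = (−11 + √169) / 12 = (−11 + 13)/12 = 1/6.
ℓ''(λ) = −2/λ² − 6 < 0, confirming a maximum.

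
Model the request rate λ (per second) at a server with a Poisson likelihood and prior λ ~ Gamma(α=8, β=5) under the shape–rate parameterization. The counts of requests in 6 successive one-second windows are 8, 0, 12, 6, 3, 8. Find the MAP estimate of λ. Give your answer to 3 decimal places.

Σxᵢ = 8+0+12+6+3+8 = 37, with n = 6.
Posterior ∝ λ^7e^(−5λ) · λ^37e^(−6λ) = λ^44e^(−11λ), i.e. Gamma(shape=45, rate=11).
The mode of a Gamma(a, b) with a ≥ 1 (shape–rate) is (a−1)/b = 44/11 ≈ 4.000.

λ̂_MAP = 4.000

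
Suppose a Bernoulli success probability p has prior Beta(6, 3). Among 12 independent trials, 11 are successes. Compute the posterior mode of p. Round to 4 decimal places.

p̂_MAP = 0.8421

Prior: Beta(6, 3).
Data: 11 successes in 12 trials. The binomial likelihood contributes p^11(1−p)^1, so the posterior is Beta(6+11, 3+1) = Beta(17, 4).
For Beta(a, b) with a, b > 1 the mode is (a−1)/(a+b−2) = 16/19 ≈ 0.8421.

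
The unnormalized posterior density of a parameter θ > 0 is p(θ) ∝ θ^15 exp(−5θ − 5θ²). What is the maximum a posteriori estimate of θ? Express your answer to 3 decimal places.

θ̂_MAP = 1.000

ℓ'(θ) = 15/θ − 5 − 10θ. Setting this to zero and multiplying by θ: 10θ² + 5θ − 15 = 0.
θ = (−5 + √(5² + 4·10·15)) / (2·10) = (−5 + √625) / 20 = (−5 + 25)/20 = 1.
ℓ''(θ) = −15/θ² − 10 < 0, confirming a maximum.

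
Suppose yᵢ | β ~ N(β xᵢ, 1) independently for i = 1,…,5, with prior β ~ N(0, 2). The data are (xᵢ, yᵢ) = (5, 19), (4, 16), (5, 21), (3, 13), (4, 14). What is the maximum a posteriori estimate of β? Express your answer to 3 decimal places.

β̂_MAP = 3.923

log p(β | y) = −Σ(yᵢ − βxᵢ)²/(2·1) − β²/(2·2) + const.
Setting the derivative to zero: Σxᵢ(yᵢ − βxᵢ)/1 − β/2 = 0, so β = Σxᵢyᵢ / (Σxᵢ² + σ²/τ²).
Σxᵢyᵢ = 5·19 + 4·16 + 5·21 + 3·13 + 4·14 = 359; Σxᵢ² = 91; σ²/τ² = 0.5.
β̂_MAP = 359 / (91 + 0.5) = 359/91.5 ≈ 3.923.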